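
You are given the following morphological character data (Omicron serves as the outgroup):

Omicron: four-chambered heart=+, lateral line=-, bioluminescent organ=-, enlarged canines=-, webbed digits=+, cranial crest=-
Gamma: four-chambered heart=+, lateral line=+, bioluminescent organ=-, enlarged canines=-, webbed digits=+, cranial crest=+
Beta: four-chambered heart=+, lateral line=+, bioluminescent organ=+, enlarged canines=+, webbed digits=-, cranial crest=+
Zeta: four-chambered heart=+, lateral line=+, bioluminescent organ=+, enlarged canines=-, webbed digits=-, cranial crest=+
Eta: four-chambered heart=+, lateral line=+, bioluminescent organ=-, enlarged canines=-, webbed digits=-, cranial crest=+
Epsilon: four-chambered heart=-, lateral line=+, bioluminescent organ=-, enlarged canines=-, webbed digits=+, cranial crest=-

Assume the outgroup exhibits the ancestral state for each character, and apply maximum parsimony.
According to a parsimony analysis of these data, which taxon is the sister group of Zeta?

Character polarity is set by the outgroup: the derived state is whichever differs from the outgroup's state, so for four-chambered heart, webbed digits the derived state is '-', and for the remaining characters it is '+'.
four-chambered heart (derived state '-') is unique to Epsilon (autapomorphy; uninformative for grouping).
All ingroup taxa share the derived state '+' for lateral line; it defines the ingroup but does not resolve relationships within it.
Only Beta and Zeta show the derived state '+' for bioluminescent organ, supporting them as a clade.
enlarged canines (derived state '+') is unique to Beta (autapomorphy; uninformative for grouping).
webbed digits: derived state '-' in Beta, Eta, and Zeta only — synapomorphy for {Beta, Eta, Zeta}.
cranial crest: derived state '+' in Beta, Eta, Gamma, and Zeta only — synapomorphy for {Beta, Eta, Gamma, Zeta}.
Most parsimonious ingroup topology: ((Gamma,((Beta,Zeta),Eta)),Epsilon).
Zeta and Beta form a cherry on this tree, so they are sister taxa.

Beta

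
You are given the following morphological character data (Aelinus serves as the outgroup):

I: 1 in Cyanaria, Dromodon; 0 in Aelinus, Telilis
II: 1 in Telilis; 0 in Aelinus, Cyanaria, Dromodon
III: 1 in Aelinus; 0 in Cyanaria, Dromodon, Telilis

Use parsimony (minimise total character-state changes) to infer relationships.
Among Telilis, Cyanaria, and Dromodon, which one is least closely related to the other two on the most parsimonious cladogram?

Character polarity is set by the outgroup: the derived state is whichever differs from the outgroup's state, so for III the derived state is '0', and for the remaining characters it is '1'.
I (derived state '1') is shared by Cyanaria and Dromodon — a synapomorphy uniting that clade.
II: derived state '1' in Telilis only — an autapomorphy, so it tells us nothing about relationships among taxa.
III (derived state '0') is shared by all ingroup taxa — unites the whole ingroup.
Most parsimonious ingroup topology: ((Cyanaria,Dromodon),Telilis).
Dromodon and Cyanaria share a more recent common ancestor with each other than either does with Telilis, so Telilis is the least closely related of the three.

Telilis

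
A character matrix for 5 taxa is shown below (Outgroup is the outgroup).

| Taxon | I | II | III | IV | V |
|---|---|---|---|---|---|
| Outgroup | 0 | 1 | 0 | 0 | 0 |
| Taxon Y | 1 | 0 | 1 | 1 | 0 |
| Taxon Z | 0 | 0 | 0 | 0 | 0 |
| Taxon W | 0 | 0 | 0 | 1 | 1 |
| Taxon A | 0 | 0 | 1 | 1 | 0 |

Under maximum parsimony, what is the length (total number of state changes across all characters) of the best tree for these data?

Character polarity is set by the outgroup: the derived state is whichever differs from the outgroup's state, so for II the derived state is '0', and for the remaining characters it is '1'.
I (derived state '1') is unique to Taxon Y (autapomorphy; uninformative for grouping).
II (derived state '0') is shared by all ingroup taxa — unites the whole ingroup.
III (derived state '1') is shared by Taxon A and Taxon Y — a synapomorphy uniting that clade.
IV (derived state '1') is shared by Taxon A, Taxon W, and Taxon Y — a synapomorphy uniting that clade.
V: derived state '1' in Taxon W only — an autapomorphy, so it tells us nothing about relationships among taxa.
Most parsimonious ingroup topology: (((Taxon Y,Taxon A),Taxon W),Taxon Z).
Changes per character on this tree: I: 1; II: 1; III: 1; IV: 1; V: 1.
Total = 5.

5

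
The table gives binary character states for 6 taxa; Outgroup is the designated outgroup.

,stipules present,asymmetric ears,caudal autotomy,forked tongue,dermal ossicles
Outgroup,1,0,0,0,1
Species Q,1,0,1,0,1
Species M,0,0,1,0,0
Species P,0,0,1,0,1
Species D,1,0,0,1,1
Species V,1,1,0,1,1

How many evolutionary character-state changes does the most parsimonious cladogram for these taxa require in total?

Character polarity is set by the outgroup: the derived state is whichever differs from the outgroup's state, so for stipules present, dermal ossicles the derived state is '0', and for the remaining characters it is '1'.
stipules present: derived state '0' in Species M and Species P only — synapomorphy for {Species M, Species P}.
asymmetric ears: derived state '1' in Species V only — an autapomorphy, so it tells us nothing about relationships among taxa.
caudal autotomy: derived state '1' in Species M, Species P, and Species Q only — synapomorphy for {Species M, Species P, Species Q}.
forked tongue (derived state '1') is shared by Species D and Species V — a synapomorphy uniting that clade.
dermal ossicles (derived state '0') is unique to Species M (autapomorphy; uninformative for grouping).
Most parsimonious ingroup topology: ((Species Q,(Species M,Species P)),(Species D,Species V)).
Changes per character on this tree: stipules present: 1; asymmetric ears: 1; caudal autotomy: 1; forked tongue: 1; dermal ossicles: 1.
Total = 5.

5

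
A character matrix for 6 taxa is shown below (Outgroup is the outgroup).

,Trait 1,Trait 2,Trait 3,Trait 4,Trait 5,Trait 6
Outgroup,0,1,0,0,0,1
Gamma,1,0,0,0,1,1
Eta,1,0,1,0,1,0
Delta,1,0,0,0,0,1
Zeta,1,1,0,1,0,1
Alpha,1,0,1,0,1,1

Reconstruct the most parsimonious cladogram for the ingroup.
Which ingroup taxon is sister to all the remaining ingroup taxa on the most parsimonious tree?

Character polarity is set by the outgroup: the derived state is whichever differs from the outgroup's state, so for Trait 2, Trait 6 the derived state is '0', and for the remaining characters it is '1'.
Trait 1 (derived state '1') is shared by all ingroup taxa — unites the whole ingroup.
Trait 2: derived state '0' in Alpha, Delta, Eta, and Gamma only — synapomorphy for {Alpha, Delta, Eta, Gamma}.
Trait 3 (derived state '1') is shared by Alpha and Eta — a synapomorphy uniting that clade.
Trait 4 (derived state '1') is unique to Zeta (autapomorphy; uninformative for grouping).
Only Alpha, Eta, and Gamma show the derived state '1' for Trait 5, supporting them as a clade.
Trait 6 (derived state '0') is unique to Eta (autapomorphy; uninformative for grouping).
Most parsimonious ingroup topology: (((Gamma,(Eta,Alpha)),Delta),Zeta).
Zeta is sister to the clade containing all other ingroup taxa, so it is the earliest-diverging (most basal) ingroup lineage.

Zeta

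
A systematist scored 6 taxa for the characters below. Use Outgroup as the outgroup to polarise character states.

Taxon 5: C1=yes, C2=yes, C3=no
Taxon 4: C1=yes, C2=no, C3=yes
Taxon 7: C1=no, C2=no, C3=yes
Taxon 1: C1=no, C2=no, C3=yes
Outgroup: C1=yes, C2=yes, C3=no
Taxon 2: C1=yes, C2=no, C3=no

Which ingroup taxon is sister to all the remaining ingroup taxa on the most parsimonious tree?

Taxon 5

Character polarity is set by the outgroup: the derived state is whichever differs from the outgroup's state, so for C1, C2 the derived state is 'no', and for the remaining characters it is 'yes'.
C1: derived state 'no' in Taxon 1 and Taxon 7 only — synapomorphy for {Taxon 1, Taxon 7}.
Only Taxon 1, Taxon 2, Taxon 4, and Taxon 7 show the derived state 'no' for C2, supporting them as a clade.
Only Taxon 1, Taxon 4, and Taxon 7 show the derived state 'yes' for C3, supporting them as a clade.
Most parsimonious ingroup topology: (Taxon 5,(((Taxon 7,Taxon 1),Taxon 4),Taxon 2)).
Taxon 5 is sister to the clade containing all other ingroup taxa, so it is the earliest-diverging (most basal) ingroup lineage.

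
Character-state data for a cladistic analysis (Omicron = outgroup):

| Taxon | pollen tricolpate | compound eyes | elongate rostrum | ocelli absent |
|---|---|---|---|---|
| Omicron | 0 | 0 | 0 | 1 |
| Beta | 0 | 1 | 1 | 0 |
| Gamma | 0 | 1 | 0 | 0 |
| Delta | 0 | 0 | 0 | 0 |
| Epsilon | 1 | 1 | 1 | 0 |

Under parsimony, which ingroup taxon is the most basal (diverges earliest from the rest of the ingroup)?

Character polarity is set by the outgroup: the derived state is whichever differs from the outgroup's state, so for ocelli absent the derived state is '0', and for the remaining characters it is '1'.
pollen tricolpate: derived state '1' in Epsilon only — an autapomorphy, so it tells us nothing about relationships among taxa.
compound eyes: derived state '1' in Beta, Epsilon, and Gamma only — synapomorphy for {Beta, Epsilon, Gamma}.
elongate rostrum: derived state '1' in Beta and Epsilon only — synapomorphy for {Beta, Epsilon}.
All ingroup taxa share the derived state '0' for ocelli absent; it defines the ingroup but does not resolve relationships within it.
Most parsimonious ingroup topology: (((Beta,Epsilon),Gamma),Delta).
Delta is sister to the clade containing all other ingroup taxa, so it is the earliest-diverging (most basal) ingroup lineage.

Delta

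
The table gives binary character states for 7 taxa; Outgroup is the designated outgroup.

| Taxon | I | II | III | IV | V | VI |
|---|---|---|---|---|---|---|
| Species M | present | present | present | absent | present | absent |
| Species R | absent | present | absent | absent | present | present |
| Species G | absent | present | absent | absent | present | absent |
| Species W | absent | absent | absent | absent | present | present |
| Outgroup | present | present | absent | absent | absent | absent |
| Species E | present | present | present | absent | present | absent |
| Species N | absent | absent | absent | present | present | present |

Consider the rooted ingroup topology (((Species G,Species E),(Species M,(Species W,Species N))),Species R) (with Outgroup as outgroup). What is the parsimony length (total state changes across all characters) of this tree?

Map each character onto (((Species G,Species E),(Species M,(Species W,Species N))),Species R) (rooted by Outgroup) and count the minimum state changes it requires (Fitch parsimony):
I: 3; II: 1; III: 2; IV: 1; V: 1; VI: 2.
Total tree length = 10.

10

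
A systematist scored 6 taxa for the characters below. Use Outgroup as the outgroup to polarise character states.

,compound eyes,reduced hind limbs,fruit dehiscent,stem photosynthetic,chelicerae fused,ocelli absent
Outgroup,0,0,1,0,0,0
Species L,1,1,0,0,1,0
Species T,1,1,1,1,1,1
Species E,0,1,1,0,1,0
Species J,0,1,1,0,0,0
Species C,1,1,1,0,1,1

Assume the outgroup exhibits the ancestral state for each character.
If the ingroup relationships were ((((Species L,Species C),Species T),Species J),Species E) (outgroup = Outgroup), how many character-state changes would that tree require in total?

8

Map each character onto ((((Species L,Species C),Species T),Species J),Species E) (rooted by Outgroup) and count the minimum state changes it requires (Fitch parsimony):
compound eyes: 1; reduced hind limbs: 1; fruit dehiscent: 1; stem photosynthetic: 1; chelicerae fused: 2; ocelli absent: 2.
Total tree length = 8.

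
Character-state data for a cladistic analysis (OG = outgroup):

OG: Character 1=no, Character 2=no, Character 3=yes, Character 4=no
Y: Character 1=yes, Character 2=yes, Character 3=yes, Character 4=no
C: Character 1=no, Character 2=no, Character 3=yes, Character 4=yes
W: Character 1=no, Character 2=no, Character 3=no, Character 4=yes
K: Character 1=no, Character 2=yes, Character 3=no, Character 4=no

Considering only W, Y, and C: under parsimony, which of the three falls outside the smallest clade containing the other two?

Y

Character polarity is set by the outgroup: the derived state is whichever differs from the outgroup's state, so for Character 3 the derived state is 'no', and for the remaining characters it is 'yes'.
Character 1: derived state 'yes' in Y only — an autapomorphy, so it tells us nothing about relationships among taxa.
Only K and Y show the derived state 'yes' for Character 2, supporting them as a clade.
Character 3 (state 'no') occurs in K and W but conflicts with the nesting implied by the other characters — most parsimoniously interpreted as homoplasy.
Character 4 (derived state 'yes') is shared by C and W — a synapomorphy uniting that clade.
Most parsimonious ingroup topology: ((Y,K),(C,W)).
C and W share a more recent common ancestor with each other than either does with Y, so Y is the least closely related of the three.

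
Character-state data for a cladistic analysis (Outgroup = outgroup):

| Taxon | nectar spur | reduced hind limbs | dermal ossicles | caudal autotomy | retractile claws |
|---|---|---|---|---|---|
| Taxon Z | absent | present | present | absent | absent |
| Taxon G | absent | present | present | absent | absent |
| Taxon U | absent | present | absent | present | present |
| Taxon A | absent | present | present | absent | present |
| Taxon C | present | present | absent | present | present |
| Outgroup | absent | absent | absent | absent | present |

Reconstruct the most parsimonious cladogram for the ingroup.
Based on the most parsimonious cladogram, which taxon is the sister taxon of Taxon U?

Character polarity is set by the outgroup: the derived state is whichever differs from the outgroup's state, so for retractile claws the derived state is 'absent', and for the remaining characters it is 'present'.
nectar spur: derived state 'present' in Taxon C only — an autapomorphy, so it tells us nothing about relationships among taxa.
reduced hind limbs (derived state 'present') is shared by all ingroup taxa — unites the whole ingroup.
dermal ossicles (derived state 'present') is shared by Taxon A, Taxon G, and Taxon Z — a synapomorphy uniting that clade.
caudal autotomy (derived state 'present') is shared by Taxon C and Taxon U — a synapomorphy uniting that clade.
retractile claws: derived state 'absent' in Taxon G and Taxon Z only — synapomorphy for {Taxon G, Taxon Z}.
Most parsimonious ingroup topology: ((Taxon U,Taxon C),(Taxon A,(Taxon Z,Taxon G))).
Taxon U and Taxon C form a cherry on this tree, so they are sister taxa.

Taxon C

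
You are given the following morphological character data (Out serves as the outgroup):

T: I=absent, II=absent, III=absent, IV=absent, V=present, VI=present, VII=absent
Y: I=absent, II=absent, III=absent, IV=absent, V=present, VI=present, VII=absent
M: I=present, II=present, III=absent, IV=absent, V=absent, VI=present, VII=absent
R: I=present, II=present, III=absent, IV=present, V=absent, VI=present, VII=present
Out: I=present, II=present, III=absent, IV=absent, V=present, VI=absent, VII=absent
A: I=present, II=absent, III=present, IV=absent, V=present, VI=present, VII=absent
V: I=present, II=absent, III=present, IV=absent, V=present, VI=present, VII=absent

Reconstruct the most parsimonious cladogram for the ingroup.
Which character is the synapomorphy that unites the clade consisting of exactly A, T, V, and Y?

II

Character polarity is set by the outgroup: the derived state is whichever differs from the outgroup's state, so for I, II, V the derived state is 'absent', and for the remaining characters it is 'present'.
I: derived state 'absent' in T and Y only — synapomorphy for {T, Y}.
II: derived state 'absent' in A, T, V, and Y only — synapomorphy for {A, T, V, Y}.
III (derived state 'present') is shared by A and V — a synapomorphy uniting that clade.
IV (derived state 'present') is unique to R (autapomorphy; uninformative for grouping).
Only M and R show the derived state 'absent' for V, supporting them as a clade.
VI (derived state 'present') is shared by all ingroup taxa — unites the whole ingroup.
VII (derived state 'present') is unique to R (autapomorphy; uninformative for grouping).
Most parsimonious ingroup topology: (((A,V),(T,Y)),(M,R)).
The clade {A, T, V, Y} is supported by II: its derived state 'absent' occurs in exactly those taxa and in no other taxon (including the outgroup).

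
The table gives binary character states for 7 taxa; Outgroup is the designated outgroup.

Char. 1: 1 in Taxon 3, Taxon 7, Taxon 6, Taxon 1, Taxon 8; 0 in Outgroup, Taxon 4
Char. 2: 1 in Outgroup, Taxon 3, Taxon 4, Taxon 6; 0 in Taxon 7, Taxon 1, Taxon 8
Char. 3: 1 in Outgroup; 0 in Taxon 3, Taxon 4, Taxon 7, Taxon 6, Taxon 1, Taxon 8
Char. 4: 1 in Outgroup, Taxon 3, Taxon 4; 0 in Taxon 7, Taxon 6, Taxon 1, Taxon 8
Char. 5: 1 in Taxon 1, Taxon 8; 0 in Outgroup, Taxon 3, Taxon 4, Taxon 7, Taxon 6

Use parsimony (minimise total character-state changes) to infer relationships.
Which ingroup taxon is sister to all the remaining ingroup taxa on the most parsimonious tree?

Character polarity is set by the outgroup: the derived state is whichever differs from the outgroup's state, so for Char. 2, Char. 3, Char. 4 the derived state is '0', and for the remaining characters it is '1'.
Char. 1 (derived state '1') is shared by Taxon 1, Taxon 3, Taxon 6, Taxon 7, and Taxon 8 — a synapomorphy uniting that clade.
Char. 2 (derived state '0') is shared by Taxon 1, Taxon 7, and Taxon 8 — a synapomorphy uniting that clade.
Char. 3 (derived state '0') is shared by all ingroup taxa — unites the whole ingroup.
Char. 4: derived state '0' in Taxon 1, Taxon 6, Taxon 7, and Taxon 8 only — synapomorphy for {Taxon 1, Taxon 6, Taxon 7, Taxon 8}.
Only Taxon 1 and Taxon 8 show the derived state '1' for Char. 5, supporting them as a clade.
Most parsimonious ingroup topology: ((Taxon 3,((Taxon 7,(Taxon 1,Taxon 8)),Taxon 6)),Taxon 4).
Taxon 4 is sister to the clade containing all other ingroup taxa, so it is the earliest-diverging (most basal) ingroup lineage.

Taxon 4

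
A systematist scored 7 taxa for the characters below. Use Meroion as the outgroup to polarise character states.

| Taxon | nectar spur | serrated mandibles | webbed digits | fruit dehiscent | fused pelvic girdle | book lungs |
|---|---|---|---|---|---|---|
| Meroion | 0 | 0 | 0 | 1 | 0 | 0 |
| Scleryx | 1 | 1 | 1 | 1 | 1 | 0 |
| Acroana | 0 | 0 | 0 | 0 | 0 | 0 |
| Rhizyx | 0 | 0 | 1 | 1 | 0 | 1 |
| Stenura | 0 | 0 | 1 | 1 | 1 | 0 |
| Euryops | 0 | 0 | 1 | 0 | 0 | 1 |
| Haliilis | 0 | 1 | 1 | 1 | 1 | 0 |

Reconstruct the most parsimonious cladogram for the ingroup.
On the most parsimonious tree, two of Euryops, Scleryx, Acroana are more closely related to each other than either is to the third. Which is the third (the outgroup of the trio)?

Character polarity is set by the outgroup: the derived state is whichever differs from the outgroup's state, so for fruit dehiscent the derived state is '0', and for the remaining characters it is '1'.
nectar spur: derived state '1' in Scleryx only — an autapomorphy, so it tells us nothing about relationships among taxa.
Only Haliilis and Scleryx show the derived state '1' for serrated mandibles, supporting them as a clade.
webbed digits (derived state '1') is shared by Euryops, Haliilis, Rhizyx, Scleryx, and Stenura — a synapomorphy uniting that clade.
fruit dehiscent (state '0') occurs in Acroana and Euryops but conflicts with the nesting implied by the other characters — most parsimoniously interpreted as homoplasy.
Only Haliilis, Scleryx, and Stenura show the derived state '1' for fused pelvic girdle, supporting them as a clade.
book lungs: derived state '1' in Euryops and Rhizyx only — synapomorphy for {Euryops, Rhizyx}.
Most parsimonious ingroup topology: ((((Scleryx,Haliilis),Stenura),(Rhizyx,Euryops)),Acroana).
Scleryx and Euryops share a more recent common ancestor with each other than either does with Acroana, so Acroana is the least closely related of the three.

Acroana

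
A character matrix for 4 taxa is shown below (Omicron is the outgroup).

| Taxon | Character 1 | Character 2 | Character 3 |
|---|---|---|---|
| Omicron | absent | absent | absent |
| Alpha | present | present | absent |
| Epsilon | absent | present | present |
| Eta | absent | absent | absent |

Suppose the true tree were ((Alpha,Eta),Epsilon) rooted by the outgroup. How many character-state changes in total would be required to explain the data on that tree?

Map each character onto ((Alpha,Eta),Epsilon) (rooted by Omicron) and count the minimum state changes it requires (Fitch parsimony):
Character 1: 1; Character 2: 2; Character 3: 1.
Total tree length = 4.

4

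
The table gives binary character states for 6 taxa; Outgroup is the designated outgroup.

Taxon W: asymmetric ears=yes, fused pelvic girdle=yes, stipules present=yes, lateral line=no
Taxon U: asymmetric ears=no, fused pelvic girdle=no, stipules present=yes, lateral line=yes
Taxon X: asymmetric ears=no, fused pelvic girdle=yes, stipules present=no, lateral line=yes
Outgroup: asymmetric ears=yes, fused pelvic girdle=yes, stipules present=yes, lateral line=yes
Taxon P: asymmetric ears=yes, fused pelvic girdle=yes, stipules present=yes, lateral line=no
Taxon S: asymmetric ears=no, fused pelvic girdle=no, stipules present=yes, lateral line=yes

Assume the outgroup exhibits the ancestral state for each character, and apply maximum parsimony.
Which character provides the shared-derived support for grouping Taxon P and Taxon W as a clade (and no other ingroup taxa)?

lateral line

The outgroup has state 'yes' for every character, so 'no' is the derived state throughout.
asymmetric ears (derived state 'no') is shared by Taxon S, Taxon U, and Taxon X — a synapomorphy uniting that clade.
fused pelvic girdle (derived state 'no') is shared by Taxon S and Taxon U — a synapomorphy uniting that clade.
stipules present: derived state 'no' in Taxon X only — an autapomorphy, so it tells us nothing about relationships among taxa.
Only Taxon P and Taxon W show the derived state 'no' for lateral line, supporting them as a clade.
Most parsimonious ingroup topology: ((Taxon P,Taxon W),(Taxon X,(Taxon S,Taxon U))).
The clade {Taxon P, Taxon W} is supported by lateral line: its derived state 'no' occurs in exactly those taxa and in no other taxon (including the outgroup).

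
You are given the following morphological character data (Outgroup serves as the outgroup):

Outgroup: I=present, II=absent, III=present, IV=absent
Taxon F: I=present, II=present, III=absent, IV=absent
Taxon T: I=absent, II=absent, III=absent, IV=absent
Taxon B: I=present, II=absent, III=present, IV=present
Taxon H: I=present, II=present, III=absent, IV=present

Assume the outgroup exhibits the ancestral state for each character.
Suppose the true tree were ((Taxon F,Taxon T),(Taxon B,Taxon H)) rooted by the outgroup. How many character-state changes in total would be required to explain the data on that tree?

6

Map each character onto ((Taxon F,Taxon T),(Taxon B,Taxon H)) (rooted by Outgroup) and count the minimum state changes it requires (Fitch parsimony):
I: 1; II: 2; III: 2; IV: 1.
Total tree length = 6.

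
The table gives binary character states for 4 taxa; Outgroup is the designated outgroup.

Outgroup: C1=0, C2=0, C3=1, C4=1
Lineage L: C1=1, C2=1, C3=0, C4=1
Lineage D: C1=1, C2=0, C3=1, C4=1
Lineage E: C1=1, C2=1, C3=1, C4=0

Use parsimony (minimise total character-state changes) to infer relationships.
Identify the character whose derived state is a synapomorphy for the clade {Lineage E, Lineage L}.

C2

Character polarity is set by the outgroup: the derived state is whichever differs from the outgroup's state, so for C3, C4 the derived state is '0', and for the remaining characters it is '1'.
C1 (derived state '1') is shared by all ingroup taxa — unites the whole ingroup.
Only Lineage E and Lineage L show the derived state '1' for C2, supporting them as a clade.
C3: derived state '0' in Lineage L only — an autapomorphy, so it tells us nothing about relationships among taxa.
C4: derived state '0' in Lineage E only — an autapomorphy, so it tells us nothing about relationships among taxa.
Most parsimonious ingroup topology: ((Lineage L,Lineage E),Lineage D).
The clade {Lineage E, Lineage L} is supported by C2: its derived state '1' occurs in exactly those taxa and in no other taxon (including the outgroup).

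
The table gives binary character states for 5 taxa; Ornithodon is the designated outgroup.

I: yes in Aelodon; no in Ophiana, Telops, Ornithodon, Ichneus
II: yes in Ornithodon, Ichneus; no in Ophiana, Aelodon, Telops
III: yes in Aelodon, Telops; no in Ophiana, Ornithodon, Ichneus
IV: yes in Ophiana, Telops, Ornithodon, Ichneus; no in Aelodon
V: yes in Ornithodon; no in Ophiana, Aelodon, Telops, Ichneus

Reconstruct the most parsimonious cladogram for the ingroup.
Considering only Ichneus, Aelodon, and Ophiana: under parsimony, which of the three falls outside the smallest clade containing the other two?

Ichneus

Character polarity is set by the outgroup: the derived state is whichever differs from the outgroup's state, so for II, IV, V the derived state is 'no', and for the remaining characters it is 'yes'.
I (derived state 'yes') is unique to Aelodon (autapomorphy; uninformative for grouping).
II (derived state 'no') is shared by Aelodon, Ophiana, and Telops — a synapomorphy uniting that clade.
III (derived state 'yes') is shared by Aelodon and Telops — a synapomorphy uniting that clade.
IV (derived state 'no') is unique to Aelodon (autapomorphy; uninformative for grouping).
All ingroup taxa share the derived state 'no' for V; it defines the ingroup but does not resolve relationships within it.
Most parsimonious ingroup topology: ((Ophiana,(Telops,Aelodon)),Ichneus).
Ophiana and Aelodon share a more recent common ancestor with each other than either does with Ichneus, so Ichneus is the least closely related of the three.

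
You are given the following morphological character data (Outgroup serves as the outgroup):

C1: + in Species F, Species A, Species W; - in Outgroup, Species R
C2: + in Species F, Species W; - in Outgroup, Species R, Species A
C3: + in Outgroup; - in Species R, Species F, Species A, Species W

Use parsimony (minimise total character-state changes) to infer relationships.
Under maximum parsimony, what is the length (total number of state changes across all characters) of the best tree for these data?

3

Character polarity is set by the outgroup: the derived state is whichever differs from the outgroup's state, so for C3 the derived state is '-', and for the remaining characters it is '+'.
C1 (derived state '+') is shared by Species A, Species F, and Species W — a synapomorphy uniting that clade.
C2 (derived state '+') is shared by Species F and Species W — a synapomorphy uniting that clade.
C3 (derived state '-') is shared by all ingroup taxa — unites the whole ingroup.
Most parsimonious ingroup topology: (Species R,((Species F,Species W),Species A)).
Changes per character on this tree: C1: 1; C2: 1; C3: 1.
Total = 3.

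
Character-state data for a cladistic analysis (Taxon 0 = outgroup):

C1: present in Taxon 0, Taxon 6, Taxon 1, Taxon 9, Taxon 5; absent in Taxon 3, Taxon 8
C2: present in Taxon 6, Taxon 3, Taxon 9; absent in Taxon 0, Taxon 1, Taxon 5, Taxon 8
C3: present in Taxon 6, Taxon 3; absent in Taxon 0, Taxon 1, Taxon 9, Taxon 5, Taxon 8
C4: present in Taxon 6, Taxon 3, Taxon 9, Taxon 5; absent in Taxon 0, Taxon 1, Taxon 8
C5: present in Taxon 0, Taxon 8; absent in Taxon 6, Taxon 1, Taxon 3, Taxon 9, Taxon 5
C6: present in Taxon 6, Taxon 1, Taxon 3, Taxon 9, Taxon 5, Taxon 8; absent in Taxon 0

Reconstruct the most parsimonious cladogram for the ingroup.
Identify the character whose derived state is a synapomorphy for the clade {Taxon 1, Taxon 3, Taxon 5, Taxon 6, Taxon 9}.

C5

Character polarity is set by the outgroup: the derived state is whichever differs from the outgroup's state, so for C1, C5 the derived state is 'absent', and for the remaining characters it is 'present'.
C1 (state 'absent') occurs in Taxon 3 and Taxon 8 but conflicts with the nesting implied by the other characters — most parsimoniously interpreted as homoplasy.
C2 (derived state 'present') is shared by Taxon 3, Taxon 6, and Taxon 9 — a synapomorphy uniting that clade.
C3: derived state 'present' in Taxon 3 and Taxon 6 only — synapomorphy for {Taxon 3, Taxon 6}.
Only Taxon 3, Taxon 5, Taxon 6, and Taxon 9 show the derived state 'present' for C4, supporting them as a clade.
Only Taxon 1, Taxon 3, Taxon 5, Taxon 6, and Taxon 9 show the derived state 'absent' for C5, supporting them as a clade.
All ingroup taxa share the derived state 'present' for C6; it defines the ingroup but does not resolve relationships within it.
Most parsimonious ingroup topology: (((((Taxon 6,Taxon 3),Taxon 9),Taxon 5),Taxon 1),Taxon 8).
The clade {Taxon 1, Taxon 3, Taxon 5, Taxon 6, Taxon 9} is supported by C5: its derived state 'absent' occurs in exactly those taxa and in no other taxon (including the outgroup).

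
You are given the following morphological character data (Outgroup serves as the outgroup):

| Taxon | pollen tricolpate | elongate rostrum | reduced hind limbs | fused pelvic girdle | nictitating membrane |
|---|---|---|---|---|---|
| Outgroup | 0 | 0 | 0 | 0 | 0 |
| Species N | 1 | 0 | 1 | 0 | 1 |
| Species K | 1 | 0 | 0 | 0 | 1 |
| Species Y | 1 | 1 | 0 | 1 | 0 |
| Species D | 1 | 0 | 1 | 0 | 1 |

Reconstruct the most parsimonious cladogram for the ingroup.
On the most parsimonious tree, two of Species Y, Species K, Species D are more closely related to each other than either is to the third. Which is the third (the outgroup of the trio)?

The outgroup has state '0' for every character, so '1' is the derived state throughout.
pollen tricolpate (derived state '1') is shared by all ingroup taxa — unites the whole ingroup.
elongate rostrum (derived state '1') is unique to Species Y (autapomorphy; uninformative for grouping).
Only Species D and Species N show the derived state '1' for reduced hind limbs, supporting them as a clade.
fused pelvic girdle: derived state '1' in Species Y only — an autapomorphy, so it tells us nothing about relationships among taxa.
nictitating membrane: derived state '1' in Species D, Species K, and Species N only — synapomorphy for {Species D, Species K, Species N}.
Most parsimonious ingroup topology: (((Species N,Species D),Species K),Species Y).
Species D and Species K share a more recent common ancestor with each other than either does with Species Y, so Species Y is the least closely related of the three.

Species Y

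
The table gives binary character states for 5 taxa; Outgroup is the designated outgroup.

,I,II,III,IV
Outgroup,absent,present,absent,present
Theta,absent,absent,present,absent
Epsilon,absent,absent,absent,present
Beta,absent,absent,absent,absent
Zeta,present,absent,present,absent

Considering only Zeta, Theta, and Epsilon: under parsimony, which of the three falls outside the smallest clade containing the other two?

Epsilon

Character polarity is set by the outgroup: the derived state is whichever differs from the outgroup's state, so for II, IV the derived state is 'absent', and for the remaining characters it is 'present'.
I (derived state 'present') is unique to Zeta (autapomorphy; uninformative for grouping).
II (derived state 'absent') is shared by all ingroup taxa — unites the whole ingroup.
III (derived state 'present') is shared by Theta and Zeta — a synapomorphy uniting that clade.
Only Beta, Theta, and Zeta show the derived state 'absent' for IV, supporting them as a clade.
Most parsimonious ingroup topology: (((Theta,Zeta),Beta),Epsilon).
Zeta and Theta share a more recent common ancestor with each other than either does with Epsilon, so Epsilon is the least closely related of the three.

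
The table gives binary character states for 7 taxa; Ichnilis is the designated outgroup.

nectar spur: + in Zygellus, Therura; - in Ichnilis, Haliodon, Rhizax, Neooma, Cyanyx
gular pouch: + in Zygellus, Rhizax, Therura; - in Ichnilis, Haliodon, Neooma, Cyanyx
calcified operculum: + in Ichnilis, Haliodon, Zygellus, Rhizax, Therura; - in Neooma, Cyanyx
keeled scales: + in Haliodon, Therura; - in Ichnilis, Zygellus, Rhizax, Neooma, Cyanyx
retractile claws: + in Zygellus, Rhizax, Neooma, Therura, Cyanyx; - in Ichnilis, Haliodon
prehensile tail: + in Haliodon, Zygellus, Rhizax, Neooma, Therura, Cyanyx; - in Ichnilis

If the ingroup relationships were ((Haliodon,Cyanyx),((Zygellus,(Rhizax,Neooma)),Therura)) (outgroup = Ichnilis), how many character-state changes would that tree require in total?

11

Map each character onto ((Haliodon,Cyanyx),((Zygellus,(Rhizax,Neooma)),Therura)) (rooted by Ichnilis) and count the minimum state changes it requires (Fitch parsimony):
nectar spur: 2; gular pouch: 2; calcified operculum: 2; keeled scales: 2; retractile claws: 2; prehensile tail: 1.
Total tree length = 11.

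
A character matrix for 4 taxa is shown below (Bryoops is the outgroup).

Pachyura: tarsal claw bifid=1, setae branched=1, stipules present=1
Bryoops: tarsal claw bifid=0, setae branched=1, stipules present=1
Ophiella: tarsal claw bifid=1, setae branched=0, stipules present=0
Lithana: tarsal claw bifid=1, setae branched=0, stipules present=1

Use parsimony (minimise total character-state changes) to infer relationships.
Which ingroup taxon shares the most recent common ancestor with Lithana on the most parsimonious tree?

Ophiella

Character polarity is set by the outgroup: the derived state is whichever differs from the outgroup's state, so for setae branched, stipules present the derived state is '0', and for the remaining characters it is '1'.
All ingroup taxa share the derived state '1' for tarsal claw bifid; it defines the ingroup but does not resolve relationships within it.
setae branched (derived state '0') is shared by Lithana and Ophiella — a synapomorphy uniting that clade.
stipules present (derived state '0') is unique to Ophiella (autapomorphy; uninformative for grouping).
Most parsimonious ingroup topology: ((Ophiella,Lithana),Pachyura).
Lithana and Ophiella form a cherry on this tree, so they are sister taxa.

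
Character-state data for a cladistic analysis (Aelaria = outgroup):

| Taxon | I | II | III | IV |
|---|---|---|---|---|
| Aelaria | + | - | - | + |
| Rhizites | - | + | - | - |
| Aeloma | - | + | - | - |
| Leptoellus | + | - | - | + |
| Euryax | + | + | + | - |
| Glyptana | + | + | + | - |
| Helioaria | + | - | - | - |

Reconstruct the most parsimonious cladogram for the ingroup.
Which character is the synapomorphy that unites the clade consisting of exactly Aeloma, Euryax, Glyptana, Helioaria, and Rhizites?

IV

Character polarity is set by the outgroup: the derived state is whichever differs from the outgroup's state, so for I, IV the derived state is '-', and for the remaining characters it is '+'.
I: derived state '-' in Aeloma and Rhizites only — synapomorphy for {Aeloma, Rhizites}.
II: derived state '+' in Aeloma, Euryax, Glyptana, and Rhizites only — synapomorphy for {Aeloma, Euryax, Glyptana, Rhizites}.
III (derived state '+') is shared by Euryax and Glyptana — a synapomorphy uniting that clade.
IV: derived state '-' in Aeloma, Euryax, Glyptana, Helioaria, and Rhizites only — synapomorphy for {Aeloma, Euryax, Glyptana, Helioaria, Rhizites}.
Most parsimonious ingroup topology: ((((Rhizites,Aeloma),(Euryax,Glyptana)),Helioaria),Leptoellus).
The clade {Aeloma, Euryax, Glyptana, Helioaria, Rhizites} is supported by IV: its derived state '-' occurs in exactly those taxa and in no other taxon (including the outgroup).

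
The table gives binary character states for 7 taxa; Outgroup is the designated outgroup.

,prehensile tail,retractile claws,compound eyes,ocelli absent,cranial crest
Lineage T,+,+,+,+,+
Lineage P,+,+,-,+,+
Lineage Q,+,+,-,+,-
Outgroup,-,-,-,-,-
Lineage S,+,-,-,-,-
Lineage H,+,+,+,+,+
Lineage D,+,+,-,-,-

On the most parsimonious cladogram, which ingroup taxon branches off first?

Lineage S

The outgroup has state '-' for every character, so '+' is the derived state throughout.
All ingroup taxa share the derived state '+' for prehensile tail; it defines the ingroup but does not resolve relationships within it.
retractile claws: derived state '+' in Lineage D, Lineage H, Lineage P, Lineage Q, and Lineage T only — synapomorphy for {Lineage D, Lineage H, Lineage P, Lineage Q, Lineage T}.
compound eyes: derived state '+' in Lineage H and Lineage T only — synapomorphy for {Lineage H, Lineage T}.
ocelli absent: derived state '+' in Lineage H, Lineage P, Lineage Q, and Lineage T only — synapomorphy for {Lineage H, Lineage P, Lineage Q, Lineage T}.
Only Lineage H, Lineage P, and Lineage T show the derived state '+' for cranial crest, supporting them as a clade.
Most parsimonious ingroup topology: (((((Lineage H,Lineage T),Lineage P),Lineage Q),Lineage D),Lineage S).
Lineage S is sister to the clade containing all other ingroup taxa, so it is the earliest-diverging (most basal) ingroup lineage.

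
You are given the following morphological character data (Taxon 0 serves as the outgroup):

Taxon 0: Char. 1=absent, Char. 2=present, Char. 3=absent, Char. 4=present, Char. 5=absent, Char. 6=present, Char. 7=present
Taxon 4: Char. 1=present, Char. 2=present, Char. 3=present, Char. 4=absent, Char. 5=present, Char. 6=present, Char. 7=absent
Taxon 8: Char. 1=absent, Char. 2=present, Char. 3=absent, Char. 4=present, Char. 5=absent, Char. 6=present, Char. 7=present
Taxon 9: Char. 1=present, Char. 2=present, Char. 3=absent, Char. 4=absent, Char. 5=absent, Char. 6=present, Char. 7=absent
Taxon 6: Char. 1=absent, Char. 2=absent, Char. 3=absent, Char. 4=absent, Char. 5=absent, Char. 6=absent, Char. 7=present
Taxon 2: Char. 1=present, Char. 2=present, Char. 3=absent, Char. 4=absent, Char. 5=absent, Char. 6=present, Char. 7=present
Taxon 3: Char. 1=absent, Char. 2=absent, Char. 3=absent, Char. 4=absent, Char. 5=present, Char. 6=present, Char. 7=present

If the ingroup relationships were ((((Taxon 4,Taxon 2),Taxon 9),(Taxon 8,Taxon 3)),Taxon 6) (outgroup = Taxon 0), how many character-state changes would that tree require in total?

Map each character onto ((((Taxon 4,Taxon 2),Taxon 9),(Taxon 8,Taxon 3)),Taxon 6) (rooted by Taxon 0) and count the minimum state changes it requires (Fitch parsimony):
Char. 1: 1; Char. 2: 2; Char. 3: 1; Char. 4: 2; Char. 5: 2; Char. 6: 1; Char. 7: 2.
Total tree length = 11.

11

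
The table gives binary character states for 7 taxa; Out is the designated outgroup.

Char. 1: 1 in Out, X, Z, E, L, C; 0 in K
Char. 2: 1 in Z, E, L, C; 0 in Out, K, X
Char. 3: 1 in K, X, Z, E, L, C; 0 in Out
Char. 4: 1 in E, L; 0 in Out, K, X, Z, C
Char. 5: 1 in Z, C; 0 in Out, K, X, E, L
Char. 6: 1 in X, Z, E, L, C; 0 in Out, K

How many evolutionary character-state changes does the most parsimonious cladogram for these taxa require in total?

Character polarity is set by the outgroup: the derived state is whichever differs from the outgroup's state, so for Char. 1 the derived state is '0', and for the remaining characters it is '1'.
Char. 1 (derived state '0') is unique to K (autapomorphy; uninformative for grouping).
Char. 2 (derived state '1') is shared by C, E, L, and Z — a synapomorphy uniting that clade.
Char. 3 (derived state '1') is shared by all ingroup taxa — unites the whole ingroup.
Char. 4 (derived state '1') is shared by E and L — a synapomorphy uniting that clade.
Only C and Z show the derived state '1' for Char. 5, supporting them as a clade.
Char. 6: derived state '1' in C, E, L, X, and Z only — synapomorphy for {C, E, L, X, Z}.
Most parsimonious ingroup topology: (K,(X,((Z,C),(E,L)))).
Changes per character on this tree: Char. 1: 1; Char. 2: 1; Char. 3: 1; Char. 4: 1; Char. 5: 1; Char. 6: 1.
Total = 6.

6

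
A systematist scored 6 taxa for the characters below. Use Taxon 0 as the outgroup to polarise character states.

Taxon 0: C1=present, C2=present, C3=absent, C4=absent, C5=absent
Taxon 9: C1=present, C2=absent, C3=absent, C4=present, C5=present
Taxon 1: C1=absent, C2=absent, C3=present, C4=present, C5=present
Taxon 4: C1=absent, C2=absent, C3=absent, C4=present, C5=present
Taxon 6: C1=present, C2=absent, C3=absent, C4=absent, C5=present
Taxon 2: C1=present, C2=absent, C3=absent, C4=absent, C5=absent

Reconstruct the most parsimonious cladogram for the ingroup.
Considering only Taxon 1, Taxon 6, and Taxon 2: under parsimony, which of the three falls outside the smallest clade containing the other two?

Character polarity is set by the outgroup: the derived state is whichever differs from the outgroup's state, so for C1, C2 the derived state is 'absent', and for the remaining characters it is 'present'.
C1: derived state 'absent' in Taxon 1 and Taxon 4 only — synapomorphy for {Taxon 1, Taxon 4}.
All ingroup taxa share the derived state 'absent' for C2; it defines the ingroup but does not resolve relationships within it.
C3: derived state 'present' in Taxon 1 only — an autapomorphy, so it tells us nothing about relationships among taxa.
C4: derived state 'present' in Taxon 1, Taxon 4, and Taxon 9 only — synapomorphy for {Taxon 1, Taxon 4, Taxon 9}.
C5: derived state 'present' in Taxon 1, Taxon 4, Taxon 6, and Taxon 9 only — synapomorphy for {Taxon 1, Taxon 4, Taxon 6, Taxon 9}.
Most parsimonious ingroup topology: (((Taxon 9,(Taxon 1,Taxon 4)),Taxon 6),Taxon 2).
Taxon 6 and Taxon 1 share a more recent common ancestor with each other than either does with Taxon 2, so Taxon 2 is the least closely related of the three.

Taxon 2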